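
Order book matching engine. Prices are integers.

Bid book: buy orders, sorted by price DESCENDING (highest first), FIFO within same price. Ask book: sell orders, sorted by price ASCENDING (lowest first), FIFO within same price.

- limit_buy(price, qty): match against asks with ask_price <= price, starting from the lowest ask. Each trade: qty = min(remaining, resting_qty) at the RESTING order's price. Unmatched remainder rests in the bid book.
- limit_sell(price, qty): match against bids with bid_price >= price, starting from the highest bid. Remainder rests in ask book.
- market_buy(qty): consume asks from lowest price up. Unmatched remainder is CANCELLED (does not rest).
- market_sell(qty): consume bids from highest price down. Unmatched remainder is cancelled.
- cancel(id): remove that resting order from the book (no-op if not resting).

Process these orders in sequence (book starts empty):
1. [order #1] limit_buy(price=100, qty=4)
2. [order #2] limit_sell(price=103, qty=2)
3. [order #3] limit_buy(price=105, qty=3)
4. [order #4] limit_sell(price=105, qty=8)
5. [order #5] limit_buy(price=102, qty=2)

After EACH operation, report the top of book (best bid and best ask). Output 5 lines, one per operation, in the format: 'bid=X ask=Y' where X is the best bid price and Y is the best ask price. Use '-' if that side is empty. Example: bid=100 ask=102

After op 1 [order #1] limit_buy(price=100, qty=4): fills=none; bids=[#1:4@100] asks=[-]
After op 2 [order #2] limit_sell(price=103, qty=2): fills=none; bids=[#1:4@100] asks=[#2:2@103]
After op 3 [order #3] limit_buy(price=105, qty=3): fills=#3x#2:2@103; bids=[#3:1@105 #1:4@100] asks=[-]
After op 4 [order #4] limit_sell(price=105, qty=8): fills=#3x#4:1@105; bids=[#1:4@100] asks=[#4:7@105]
After op 5 [order #5] limit_buy(price=102, qty=2): fills=none; bids=[#5:2@102 #1:4@100] asks=[#4:7@105]

Answer: bid=100 ask=-
bid=100 ask=103
bid=105 ask=-
bid=100 ask=105
bid=102 ask=105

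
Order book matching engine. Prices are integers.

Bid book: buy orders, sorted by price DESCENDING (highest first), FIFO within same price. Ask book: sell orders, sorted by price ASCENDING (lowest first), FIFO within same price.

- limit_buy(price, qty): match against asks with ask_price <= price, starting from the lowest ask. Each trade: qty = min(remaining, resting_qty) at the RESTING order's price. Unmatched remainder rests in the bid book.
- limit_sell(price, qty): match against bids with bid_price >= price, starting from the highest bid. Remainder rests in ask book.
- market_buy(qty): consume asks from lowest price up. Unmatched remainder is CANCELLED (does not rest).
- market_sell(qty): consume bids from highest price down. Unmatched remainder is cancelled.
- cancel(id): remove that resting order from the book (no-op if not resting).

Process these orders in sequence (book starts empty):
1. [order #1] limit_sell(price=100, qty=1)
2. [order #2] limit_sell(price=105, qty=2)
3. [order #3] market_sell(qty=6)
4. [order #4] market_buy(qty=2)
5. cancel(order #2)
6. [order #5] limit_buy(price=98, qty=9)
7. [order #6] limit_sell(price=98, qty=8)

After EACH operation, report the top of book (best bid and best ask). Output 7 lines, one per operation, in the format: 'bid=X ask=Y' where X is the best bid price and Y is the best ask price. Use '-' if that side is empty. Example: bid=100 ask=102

Answer: bid=- ask=100
bid=- ask=100
bid=- ask=100
bid=- ask=105
bid=- ask=-
bid=98 ask=-
bid=98 ask=-

Derivation:
After op 1 [order #1] limit_sell(price=100, qty=1): fills=none; bids=[-] asks=[#1:1@100]
After op 2 [order #2] limit_sell(price=105, qty=2): fills=none; bids=[-] asks=[#1:1@100 #2:2@105]
After op 3 [order #3] market_sell(qty=6): fills=none; bids=[-] asks=[#1:1@100 #2:2@105]
After op 4 [order #4] market_buy(qty=2): fills=#4x#1:1@100 #4x#2:1@105; bids=[-] asks=[#2:1@105]
After op 5 cancel(order #2): fills=none; bids=[-] asks=[-]
After op 6 [order #5] limit_buy(price=98, qty=9): fills=none; bids=[#5:9@98] asks=[-]
After op 7 [order #6] limit_sell(price=98, qty=8): fills=#5x#6:8@98; bids=[#5:1@98] asks=[-]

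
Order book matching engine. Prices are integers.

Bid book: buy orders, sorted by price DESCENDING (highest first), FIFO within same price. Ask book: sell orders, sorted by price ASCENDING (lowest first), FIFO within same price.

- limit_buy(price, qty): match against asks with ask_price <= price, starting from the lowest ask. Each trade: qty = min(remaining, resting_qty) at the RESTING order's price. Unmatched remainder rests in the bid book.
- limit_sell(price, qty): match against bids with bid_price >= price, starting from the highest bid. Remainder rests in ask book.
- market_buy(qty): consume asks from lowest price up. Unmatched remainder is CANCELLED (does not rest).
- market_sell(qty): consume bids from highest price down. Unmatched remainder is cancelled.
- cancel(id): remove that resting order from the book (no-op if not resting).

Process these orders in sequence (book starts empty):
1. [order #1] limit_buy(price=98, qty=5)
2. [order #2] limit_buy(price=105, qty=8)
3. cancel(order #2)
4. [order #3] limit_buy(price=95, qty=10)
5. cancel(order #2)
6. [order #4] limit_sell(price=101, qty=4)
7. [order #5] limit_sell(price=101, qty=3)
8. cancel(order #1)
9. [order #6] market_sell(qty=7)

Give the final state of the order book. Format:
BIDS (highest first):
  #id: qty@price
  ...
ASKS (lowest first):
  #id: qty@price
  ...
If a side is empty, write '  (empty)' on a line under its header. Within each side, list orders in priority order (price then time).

After op 1 [order #1] limit_buy(price=98, qty=5): fills=none; bids=[#1:5@98] asks=[-]
After op 2 [order #2] limit_buy(price=105, qty=8): fills=none; bids=[#2:8@105 #1:5@98] asks=[-]
After op 3 cancel(order #2): fills=none; bids=[#1:5@98] asks=[-]
After op 4 [order #3] limit_buy(price=95, qty=10): fills=none; bids=[#1:5@98 #3:10@95] asks=[-]
After op 5 cancel(order #2): fills=none; bids=[#1:5@98 #3:10@95] asks=[-]
After op 6 [order #4] limit_sell(price=101, qty=4): fills=none; bids=[#1:5@98 #3:10@95] asks=[#4:4@101]
After op 7 [order #5] limit_sell(price=101, qty=3): fills=none; bids=[#1:5@98 #3:10@95] asks=[#4:4@101 #5:3@101]
After op 8 cancel(order #1): fills=none; bids=[#3:10@95] asks=[#4:4@101 #5:3@101]
After op 9 [order #6] market_sell(qty=7): fills=#3x#6:7@95; bids=[#3:3@95] asks=[#4:4@101 #5:3@101]

Answer: BIDS (highest first):
  #3: 3@95
ASKS (lowest first):
  #4: 4@101
  #5: 3@101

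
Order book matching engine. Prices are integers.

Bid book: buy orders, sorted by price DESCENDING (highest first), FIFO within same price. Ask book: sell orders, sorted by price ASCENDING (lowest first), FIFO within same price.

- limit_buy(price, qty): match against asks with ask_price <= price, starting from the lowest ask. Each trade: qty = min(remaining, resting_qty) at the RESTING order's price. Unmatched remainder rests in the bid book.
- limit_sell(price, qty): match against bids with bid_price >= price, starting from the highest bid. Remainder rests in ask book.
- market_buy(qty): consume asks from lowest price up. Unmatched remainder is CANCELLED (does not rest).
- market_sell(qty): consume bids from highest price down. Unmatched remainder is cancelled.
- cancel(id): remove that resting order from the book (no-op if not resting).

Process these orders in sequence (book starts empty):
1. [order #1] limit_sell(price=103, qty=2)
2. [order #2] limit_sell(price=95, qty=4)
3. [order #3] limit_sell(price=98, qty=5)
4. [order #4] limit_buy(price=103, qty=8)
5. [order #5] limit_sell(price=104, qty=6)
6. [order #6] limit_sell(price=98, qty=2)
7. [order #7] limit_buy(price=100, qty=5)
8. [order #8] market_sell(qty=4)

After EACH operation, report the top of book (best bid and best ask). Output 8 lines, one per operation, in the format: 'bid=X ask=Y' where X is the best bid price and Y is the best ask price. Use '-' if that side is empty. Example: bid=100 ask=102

Answer: bid=- ask=103
bid=- ask=95
bid=- ask=95
bid=- ask=98
bid=- ask=98
bid=- ask=98
bid=100 ask=103
bid=- ask=103

Derivation:
After op 1 [order #1] limit_sell(price=103, qty=2): fills=none; bids=[-] asks=[#1:2@103]
After op 2 [order #2] limit_sell(price=95, qty=4): fills=none; bids=[-] asks=[#2:4@95 #1:2@103]
After op 3 [order #3] limit_sell(price=98, qty=5): fills=none; bids=[-] asks=[#2:4@95 #3:5@98 #1:2@103]
After op 4 [order #4] limit_buy(price=103, qty=8): fills=#4x#2:4@95 #4x#3:4@98; bids=[-] asks=[#3:1@98 #1:2@103]
After op 5 [order #5] limit_sell(price=104, qty=6): fills=none; bids=[-] asks=[#3:1@98 #1:2@103 #5:6@104]
After op 6 [order #6] limit_sell(price=98, qty=2): fills=none; bids=[-] asks=[#3:1@98 #6:2@98 #1:2@103 #5:6@104]
After op 7 [order #7] limit_buy(price=100, qty=5): fills=#7x#3:1@98 #7x#6:2@98; bids=[#7:2@100] asks=[#1:2@103 #5:6@104]
After op 8 [order #8] market_sell(qty=4): fills=#7x#8:2@100; bids=[-] asks=[#1:2@103 #5:6@104]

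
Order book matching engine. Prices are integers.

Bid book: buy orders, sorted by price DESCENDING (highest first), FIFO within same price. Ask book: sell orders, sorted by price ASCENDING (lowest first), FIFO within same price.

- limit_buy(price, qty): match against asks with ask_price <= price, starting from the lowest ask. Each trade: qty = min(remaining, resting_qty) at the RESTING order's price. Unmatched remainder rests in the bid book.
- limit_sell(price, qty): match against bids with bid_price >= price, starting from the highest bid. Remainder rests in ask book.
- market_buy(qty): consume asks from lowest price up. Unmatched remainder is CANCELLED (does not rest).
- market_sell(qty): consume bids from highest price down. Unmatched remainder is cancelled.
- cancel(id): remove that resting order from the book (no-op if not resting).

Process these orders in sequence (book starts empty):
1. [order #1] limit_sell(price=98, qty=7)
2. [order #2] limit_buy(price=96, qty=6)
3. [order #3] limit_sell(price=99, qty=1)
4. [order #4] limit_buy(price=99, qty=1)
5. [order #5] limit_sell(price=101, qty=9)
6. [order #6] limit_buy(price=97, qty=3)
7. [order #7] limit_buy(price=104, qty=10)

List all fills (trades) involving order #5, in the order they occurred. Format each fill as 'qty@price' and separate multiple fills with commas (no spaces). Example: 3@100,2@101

Answer: 3@101

Derivation:
After op 1 [order #1] limit_sell(price=98, qty=7): fills=none; bids=[-] asks=[#1:7@98]
After op 2 [order #2] limit_buy(price=96, qty=6): fills=none; bids=[#2:6@96] asks=[#1:7@98]
After op 3 [order #3] limit_sell(price=99, qty=1): fills=none; bids=[#2:6@96] asks=[#1:7@98 #3:1@99]
After op 4 [order #4] limit_buy(price=99, qty=1): fills=#4x#1:1@98; bids=[#2:6@96] asks=[#1:6@98 #3:1@99]
After op 5 [order #5] limit_sell(price=101, qty=9): fills=none; bids=[#2:6@96] asks=[#1:6@98 #3:1@99 #5:9@101]
After op 6 [order #6] limit_buy(price=97, qty=3): fills=none; bids=[#6:3@97 #2:6@96] asks=[#1:6@98 #3:1@99 #5:9@101]
After op 7 [order #7] limit_buy(price=104, qty=10): fills=#7x#1:6@98 #7x#3:1@99 #7x#5:3@101; bids=[#6:3@97 #2:6@96] asks=[#5:6@101]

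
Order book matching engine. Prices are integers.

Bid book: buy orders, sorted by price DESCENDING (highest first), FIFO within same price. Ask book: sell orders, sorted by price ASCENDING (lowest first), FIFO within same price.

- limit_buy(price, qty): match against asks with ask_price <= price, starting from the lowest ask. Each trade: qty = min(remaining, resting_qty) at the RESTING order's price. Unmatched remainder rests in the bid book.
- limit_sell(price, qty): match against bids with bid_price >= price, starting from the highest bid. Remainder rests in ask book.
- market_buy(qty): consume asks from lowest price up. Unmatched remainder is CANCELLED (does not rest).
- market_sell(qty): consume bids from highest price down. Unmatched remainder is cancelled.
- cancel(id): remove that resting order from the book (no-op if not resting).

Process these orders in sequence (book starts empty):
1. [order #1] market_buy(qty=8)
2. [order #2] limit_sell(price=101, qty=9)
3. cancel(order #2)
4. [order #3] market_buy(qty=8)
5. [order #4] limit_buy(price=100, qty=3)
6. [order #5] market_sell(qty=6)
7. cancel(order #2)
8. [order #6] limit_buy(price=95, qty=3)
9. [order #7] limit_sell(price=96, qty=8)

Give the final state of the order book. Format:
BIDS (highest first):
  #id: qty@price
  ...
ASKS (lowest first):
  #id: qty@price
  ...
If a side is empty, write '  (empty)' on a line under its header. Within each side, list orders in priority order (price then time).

Answer: BIDS (highest first):
  #6: 3@95
ASKS (lowest first):
  #7: 8@96

Derivation:
After op 1 [order #1] market_buy(qty=8): fills=none; bids=[-] asks=[-]
After op 2 [order #2] limit_sell(price=101, qty=9): fills=none; bids=[-] asks=[#2:9@101]
After op 3 cancel(order #2): fills=none; bids=[-] asks=[-]
After op 4 [order #3] market_buy(qty=8): fills=none; bids=[-] asks=[-]
After op 5 [order #4] limit_buy(price=100, qty=3): fills=none; bids=[#4:3@100] asks=[-]
After op 6 [order #5] market_sell(qty=6): fills=#4x#5:3@100; bids=[-] asks=[-]
After op 7 cancel(order #2): fills=none; bids=[-] asks=[-]
After op 8 [order #6] limit_buy(price=95, qty=3): fills=none; bids=[#6:3@95] asks=[-]
After op 9 [order #7] limit_sell(price=96, qty=8): fills=none; bids=[#6:3@95] asks=[#7:8@96]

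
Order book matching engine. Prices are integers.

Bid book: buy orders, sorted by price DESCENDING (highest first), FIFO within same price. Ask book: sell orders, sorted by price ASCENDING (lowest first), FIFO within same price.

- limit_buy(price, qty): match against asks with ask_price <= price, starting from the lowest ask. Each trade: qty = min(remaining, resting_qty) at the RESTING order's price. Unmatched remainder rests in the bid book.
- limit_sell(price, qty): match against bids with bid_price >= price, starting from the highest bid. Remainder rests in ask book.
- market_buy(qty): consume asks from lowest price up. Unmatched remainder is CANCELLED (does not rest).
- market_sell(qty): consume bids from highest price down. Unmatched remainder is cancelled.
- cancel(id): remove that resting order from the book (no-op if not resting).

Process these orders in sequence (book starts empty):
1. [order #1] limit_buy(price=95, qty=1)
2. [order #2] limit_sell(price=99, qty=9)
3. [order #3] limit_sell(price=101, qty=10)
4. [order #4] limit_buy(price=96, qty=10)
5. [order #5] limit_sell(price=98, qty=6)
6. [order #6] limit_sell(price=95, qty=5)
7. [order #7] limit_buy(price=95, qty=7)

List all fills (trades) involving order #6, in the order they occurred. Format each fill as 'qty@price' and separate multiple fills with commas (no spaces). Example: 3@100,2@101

After op 1 [order #1] limit_buy(price=95, qty=1): fills=none; bids=[#1:1@95] asks=[-]
After op 2 [order #2] limit_sell(price=99, qty=9): fills=none; bids=[#1:1@95] asks=[#2:9@99]
After op 3 [order #3] limit_sell(price=101, qty=10): fills=none; bids=[#1:1@95] asks=[#2:9@99 #3:10@101]
After op 4 [order #4] limit_buy(price=96, qty=10): fills=none; bids=[#4:10@96 #1:1@95] asks=[#2:9@99 #3:10@101]
After op 5 [order #5] limit_sell(price=98, qty=6): fills=none; bids=[#4:10@96 #1:1@95] asks=[#5:6@98 #2:9@99 #3:10@101]
After op 6 [order #6] limit_sell(price=95, qty=5): fills=#4x#6:5@96; bids=[#4:5@96 #1:1@95] asks=[#5:6@98 #2:9@99 #3:10@101]
After op 7 [order #7] limit_buy(price=95, qty=7): fills=none; bids=[#4:5@96 #1:1@95 #7:7@95] asks=[#5:6@98 #2:9@99 #3:10@101]

Answer: 5@96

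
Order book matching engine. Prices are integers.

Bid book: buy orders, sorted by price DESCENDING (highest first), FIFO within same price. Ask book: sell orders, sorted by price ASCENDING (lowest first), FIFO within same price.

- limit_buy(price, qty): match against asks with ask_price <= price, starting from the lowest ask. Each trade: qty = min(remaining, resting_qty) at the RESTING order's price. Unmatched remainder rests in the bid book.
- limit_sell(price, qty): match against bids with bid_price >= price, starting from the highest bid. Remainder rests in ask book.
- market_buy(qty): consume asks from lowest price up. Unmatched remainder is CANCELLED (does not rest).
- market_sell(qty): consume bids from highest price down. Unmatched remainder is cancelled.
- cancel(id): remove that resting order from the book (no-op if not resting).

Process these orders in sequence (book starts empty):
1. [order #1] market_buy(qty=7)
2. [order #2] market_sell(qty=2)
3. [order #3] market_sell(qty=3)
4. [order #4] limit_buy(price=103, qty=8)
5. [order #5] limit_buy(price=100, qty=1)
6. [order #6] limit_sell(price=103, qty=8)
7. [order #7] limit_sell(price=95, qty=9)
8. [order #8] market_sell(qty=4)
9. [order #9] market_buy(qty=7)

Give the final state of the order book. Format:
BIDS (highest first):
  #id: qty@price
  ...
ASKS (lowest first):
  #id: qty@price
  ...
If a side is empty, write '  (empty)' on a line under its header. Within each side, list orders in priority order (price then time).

After op 1 [order #1] market_buy(qty=7): fills=none; bids=[-] asks=[-]
After op 2 [order #2] market_sell(qty=2): fills=none; bids=[-] asks=[-]
After op 3 [order #3] market_sell(qty=3): fills=none; bids=[-] asks=[-]
After op 4 [order #4] limit_buy(price=103, qty=8): fills=none; bids=[#4:8@103] asks=[-]
After op 5 [order #5] limit_buy(price=100, qty=1): fills=none; bids=[#4:8@103 #5:1@100] asks=[-]
After op 6 [order #6] limit_sell(price=103, qty=8): fills=#4x#6:8@103; bids=[#5:1@100] asks=[-]
After op 7 [order #7] limit_sell(price=95, qty=9): fills=#5x#7:1@100; bids=[-] asks=[#7:8@95]
After op 8 [order #8] market_sell(qty=4): fills=none; bids=[-] asks=[#7:8@95]
After op 9 [order #9] market_buy(qty=7): fills=#9x#7:7@95; bids=[-] asks=[#7:1@95]

Answer: BIDS (highest first):
  (empty)
ASKS (lowest first):
  #7: 1@95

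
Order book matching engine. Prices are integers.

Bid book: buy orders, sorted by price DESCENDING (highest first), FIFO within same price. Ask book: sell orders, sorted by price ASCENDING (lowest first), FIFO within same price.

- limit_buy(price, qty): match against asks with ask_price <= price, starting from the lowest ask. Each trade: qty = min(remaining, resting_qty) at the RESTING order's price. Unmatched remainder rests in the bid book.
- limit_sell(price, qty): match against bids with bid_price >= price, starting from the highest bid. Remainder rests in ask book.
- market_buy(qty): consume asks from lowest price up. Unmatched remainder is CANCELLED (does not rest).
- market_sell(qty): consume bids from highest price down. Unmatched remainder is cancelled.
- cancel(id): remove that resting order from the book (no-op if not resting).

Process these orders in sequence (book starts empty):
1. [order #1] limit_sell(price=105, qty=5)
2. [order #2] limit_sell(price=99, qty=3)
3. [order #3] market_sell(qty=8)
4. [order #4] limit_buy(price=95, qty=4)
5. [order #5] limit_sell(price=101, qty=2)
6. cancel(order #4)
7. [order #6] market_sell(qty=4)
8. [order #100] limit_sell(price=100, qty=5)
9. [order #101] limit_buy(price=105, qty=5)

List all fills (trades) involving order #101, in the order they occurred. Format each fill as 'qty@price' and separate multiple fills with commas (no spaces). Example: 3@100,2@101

After op 1 [order #1] limit_sell(price=105, qty=5): fills=none; bids=[-] asks=[#1:5@105]
After op 2 [order #2] limit_sell(price=99, qty=3): fills=none; bids=[-] asks=[#2:3@99 #1:5@105]
After op 3 [order #3] market_sell(qty=8): fills=none; bids=[-] asks=[#2:3@99 #1:5@105]
After op 4 [order #4] limit_buy(price=95, qty=4): fills=none; bids=[#4:4@95] asks=[#2:3@99 #1:5@105]
After op 5 [order #5] limit_sell(price=101, qty=2): fills=none; bids=[#4:4@95] asks=[#2:3@99 #5:2@101 #1:5@105]
After op 6 cancel(order #4): fills=none; bids=[-] asks=[#2:3@99 #5:2@101 #1:5@105]
After op 7 [order #6] market_sell(qty=4): fills=none; bids=[-] asks=[#2:3@99 #5:2@101 #1:5@105]
After op 8 [order #100] limit_sell(price=100, qty=5): fills=none; bids=[-] asks=[#2:3@99 #100:5@100 #5:2@101 #1:5@105]
After op 9 [order #101] limit_buy(price=105, qty=5): fills=#101x#2:3@99 #101x#100:2@100; bids=[-] asks=[#100:3@100 #5:2@101 #1:5@105]

Answer: 3@99,2@100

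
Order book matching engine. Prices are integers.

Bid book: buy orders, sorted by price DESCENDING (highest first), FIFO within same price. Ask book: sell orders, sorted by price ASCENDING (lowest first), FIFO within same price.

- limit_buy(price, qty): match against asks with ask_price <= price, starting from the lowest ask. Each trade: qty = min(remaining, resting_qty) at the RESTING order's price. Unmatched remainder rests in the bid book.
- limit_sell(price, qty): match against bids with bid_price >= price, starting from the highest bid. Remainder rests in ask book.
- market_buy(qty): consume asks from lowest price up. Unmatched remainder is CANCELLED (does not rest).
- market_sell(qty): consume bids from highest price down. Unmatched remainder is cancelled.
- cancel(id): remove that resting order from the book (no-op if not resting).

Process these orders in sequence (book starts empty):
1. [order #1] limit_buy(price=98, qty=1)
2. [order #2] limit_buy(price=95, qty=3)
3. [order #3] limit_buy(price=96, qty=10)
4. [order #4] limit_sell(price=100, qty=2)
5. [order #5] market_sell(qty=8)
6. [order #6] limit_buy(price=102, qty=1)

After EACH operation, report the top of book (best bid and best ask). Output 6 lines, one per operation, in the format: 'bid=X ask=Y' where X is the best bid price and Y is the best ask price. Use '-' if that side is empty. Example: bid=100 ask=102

Answer: bid=98 ask=-
bid=98 ask=-
bid=98 ask=-
bid=98 ask=100
bid=96 ask=100
bid=96 ask=100

Derivation:
After op 1 [order #1] limit_buy(price=98, qty=1): fills=none; bids=[#1:1@98] asks=[-]
After op 2 [order #2] limit_buy(price=95, qty=3): fills=none; bids=[#1:1@98 #2:3@95] asks=[-]
After op 3 [order #3] limit_buy(price=96, qty=10): fills=none; bids=[#1:1@98 #3:10@96 #2:3@95] asks=[-]
After op 4 [order #4] limit_sell(price=100, qty=2): fills=none; bids=[#1:1@98 #3:10@96 #2:3@95] asks=[#4:2@100]
After op 5 [order #5] market_sell(qty=8): fills=#1x#5:1@98 #3x#5:7@96; bids=[#3:3@96 #2:3@95] asks=[#4:2@100]
After op 6 [order #6] limit_buy(price=102, qty=1): fills=#6x#4:1@100; bids=[#3:3@96 #2:3@95] asks=[#4:1@100]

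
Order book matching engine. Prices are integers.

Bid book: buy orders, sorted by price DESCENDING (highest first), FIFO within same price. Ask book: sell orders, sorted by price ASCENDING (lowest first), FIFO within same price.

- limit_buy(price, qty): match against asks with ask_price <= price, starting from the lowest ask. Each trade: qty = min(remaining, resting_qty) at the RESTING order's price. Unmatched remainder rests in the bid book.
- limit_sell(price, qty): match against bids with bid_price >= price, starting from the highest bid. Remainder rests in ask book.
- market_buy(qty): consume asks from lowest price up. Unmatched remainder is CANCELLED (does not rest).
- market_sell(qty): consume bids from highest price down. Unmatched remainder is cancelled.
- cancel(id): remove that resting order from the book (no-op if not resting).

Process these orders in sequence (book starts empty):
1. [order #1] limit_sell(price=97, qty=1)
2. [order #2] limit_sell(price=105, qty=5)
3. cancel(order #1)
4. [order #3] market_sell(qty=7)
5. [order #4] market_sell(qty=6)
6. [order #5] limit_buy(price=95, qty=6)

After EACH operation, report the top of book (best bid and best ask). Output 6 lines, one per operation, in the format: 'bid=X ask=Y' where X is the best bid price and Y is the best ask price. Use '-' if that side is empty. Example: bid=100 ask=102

After op 1 [order #1] limit_sell(price=97, qty=1): fills=none; bids=[-] asks=[#1:1@97]
After op 2 [order #2] limit_sell(price=105, qty=5): fills=none; bids=[-] asks=[#1:1@97 #2:5@105]
After op 3 cancel(order #1): fills=none; bids=[-] asks=[#2:5@105]
After op 4 [order #3] market_sell(qty=7): fills=none; bids=[-] asks=[#2:5@105]
After op 5 [order #4] market_sell(qty=6): fills=none; bids=[-] asks=[#2:5@105]
After op 6 [order #5] limit_buy(price=95, qty=6): fills=none; bids=[#5:6@95] asks=[#2:5@105]

Answer: bid=- ask=97
bid=- ask=97
bid=- ask=105
bid=- ask=105
bid=- ask=105
bid=95 ask=105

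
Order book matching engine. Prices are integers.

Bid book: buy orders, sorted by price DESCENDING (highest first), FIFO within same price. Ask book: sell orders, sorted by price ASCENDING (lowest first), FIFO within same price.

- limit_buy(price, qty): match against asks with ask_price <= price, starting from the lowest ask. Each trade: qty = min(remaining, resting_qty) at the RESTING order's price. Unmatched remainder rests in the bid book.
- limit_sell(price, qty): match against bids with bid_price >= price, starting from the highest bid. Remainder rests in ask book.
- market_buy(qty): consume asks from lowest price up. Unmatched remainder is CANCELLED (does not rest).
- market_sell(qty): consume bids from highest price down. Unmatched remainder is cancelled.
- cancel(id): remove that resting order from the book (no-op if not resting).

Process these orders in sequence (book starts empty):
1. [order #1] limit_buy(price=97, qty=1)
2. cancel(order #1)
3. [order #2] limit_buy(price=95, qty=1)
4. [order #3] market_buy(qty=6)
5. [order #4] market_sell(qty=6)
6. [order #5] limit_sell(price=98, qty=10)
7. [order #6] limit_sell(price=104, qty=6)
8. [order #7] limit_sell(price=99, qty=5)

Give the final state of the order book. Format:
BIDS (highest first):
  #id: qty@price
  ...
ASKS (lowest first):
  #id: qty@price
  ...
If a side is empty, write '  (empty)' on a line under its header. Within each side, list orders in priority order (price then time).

After op 1 [order #1] limit_buy(price=97, qty=1): fills=none; bids=[#1:1@97] asks=[-]
After op 2 cancel(order #1): fills=none; bids=[-] asks=[-]
After op 3 [order #2] limit_buy(price=95, qty=1): fills=none; bids=[#2:1@95] asks=[-]
After op 4 [order #3] market_buy(qty=6): fills=none; bids=[#2:1@95] asks=[-]
After op 5 [order #4] market_sell(qty=6): fills=#2x#4:1@95; bids=[-] asks=[-]
After op 6 [order #5] limit_sell(price=98, qty=10): fills=none; bids=[-] asks=[#5:10@98]
After op 7 [order #6] limit_sell(price=104, qty=6): fills=none; bids=[-] asks=[#5:10@98 #6:6@104]
After op 8 [order #7] limit_sell(price=99, qty=5): fills=none; bids=[-] asks=[#5:10@98 #7:5@99 #6:6@104]

Answer: BIDS (highest first):
  (empty)
ASKS (lowest first):
  #5: 10@98
  #7: 5@99
  #6: 6@104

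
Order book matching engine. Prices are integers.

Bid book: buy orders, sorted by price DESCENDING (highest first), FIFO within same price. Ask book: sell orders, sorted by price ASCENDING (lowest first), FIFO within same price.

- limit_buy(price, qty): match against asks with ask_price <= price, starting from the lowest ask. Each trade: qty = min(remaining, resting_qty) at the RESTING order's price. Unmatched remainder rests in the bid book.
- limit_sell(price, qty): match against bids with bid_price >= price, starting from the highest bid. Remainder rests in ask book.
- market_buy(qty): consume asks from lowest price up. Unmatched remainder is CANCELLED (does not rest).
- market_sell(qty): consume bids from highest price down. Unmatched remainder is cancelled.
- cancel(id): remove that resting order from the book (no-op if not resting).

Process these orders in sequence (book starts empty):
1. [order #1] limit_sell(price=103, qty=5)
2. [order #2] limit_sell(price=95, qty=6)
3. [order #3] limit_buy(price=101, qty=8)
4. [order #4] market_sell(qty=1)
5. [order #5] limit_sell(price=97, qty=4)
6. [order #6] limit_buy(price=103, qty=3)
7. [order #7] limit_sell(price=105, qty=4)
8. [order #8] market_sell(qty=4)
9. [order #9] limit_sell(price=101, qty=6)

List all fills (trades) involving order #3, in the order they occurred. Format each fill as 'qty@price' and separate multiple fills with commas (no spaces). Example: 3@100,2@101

Answer: 6@95,1@101,1@101

Derivation:
After op 1 [order #1] limit_sell(price=103, qty=5): fills=none; bids=[-] asks=[#1:5@103]
After op 2 [order #2] limit_sell(price=95, qty=6): fills=none; bids=[-] asks=[#2:6@95 #1:5@103]
After op 3 [order #3] limit_buy(price=101, qty=8): fills=#3x#2:6@95; bids=[#3:2@101] asks=[#1:5@103]
After op 4 [order #4] market_sell(qty=1): fills=#3x#4:1@101; bids=[#3:1@101] asks=[#1:5@103]
After op 5 [order #5] limit_sell(price=97, qty=4): fills=#3x#5:1@101; bids=[-] asks=[#5:3@97 #1:5@103]
After op 6 [order #6] limit_buy(price=103, qty=3): fills=#6x#5:3@97; bids=[-] asks=[#1:5@103]
After op 7 [order #7] limit_sell(price=105, qty=4): fills=none; bids=[-] asks=[#1:5@103 #7:4@105]
After op 8 [order #8] market_sell(qty=4): fills=none; bids=[-] asks=[#1:5@103 #7:4@105]
After op 9 [order #9] limit_sell(price=101, qty=6): fills=none; bids=[-] asks=[#9:6@101 #1:5@103 #7:4@105]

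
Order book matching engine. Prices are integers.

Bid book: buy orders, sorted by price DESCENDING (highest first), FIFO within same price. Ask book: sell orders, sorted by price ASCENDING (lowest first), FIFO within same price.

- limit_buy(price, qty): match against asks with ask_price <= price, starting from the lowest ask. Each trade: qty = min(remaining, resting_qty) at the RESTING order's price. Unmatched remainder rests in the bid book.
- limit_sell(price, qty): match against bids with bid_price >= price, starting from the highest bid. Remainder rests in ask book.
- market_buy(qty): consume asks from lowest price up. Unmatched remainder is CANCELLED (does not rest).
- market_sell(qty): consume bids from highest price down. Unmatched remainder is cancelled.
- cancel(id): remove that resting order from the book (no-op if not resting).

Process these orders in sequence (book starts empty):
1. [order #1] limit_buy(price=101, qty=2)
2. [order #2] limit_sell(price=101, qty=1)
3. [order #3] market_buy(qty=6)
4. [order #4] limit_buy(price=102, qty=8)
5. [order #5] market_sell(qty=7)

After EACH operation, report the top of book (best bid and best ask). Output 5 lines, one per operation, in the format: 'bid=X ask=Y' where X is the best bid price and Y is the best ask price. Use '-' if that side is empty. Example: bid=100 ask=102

After op 1 [order #1] limit_buy(price=101, qty=2): fills=none; bids=[#1:2@101] asks=[-]
After op 2 [order #2] limit_sell(price=101, qty=1): fills=#1x#2:1@101; bids=[#1:1@101] asks=[-]
After op 3 [order #3] market_buy(qty=6): fills=none; bids=[#1:1@101] asks=[-]
After op 4 [order #4] limit_buy(price=102, qty=8): fills=none; bids=[#4:8@102 #1:1@101] asks=[-]
After op 5 [order #5] market_sell(qty=7): fills=#4x#5:7@102; bids=[#4:1@102 #1:1@101] asks=[-]

Answer: bid=101 ask=-
bid=101 ask=-
bid=101 ask=-
bid=102 ask=-
bid=102 ask=-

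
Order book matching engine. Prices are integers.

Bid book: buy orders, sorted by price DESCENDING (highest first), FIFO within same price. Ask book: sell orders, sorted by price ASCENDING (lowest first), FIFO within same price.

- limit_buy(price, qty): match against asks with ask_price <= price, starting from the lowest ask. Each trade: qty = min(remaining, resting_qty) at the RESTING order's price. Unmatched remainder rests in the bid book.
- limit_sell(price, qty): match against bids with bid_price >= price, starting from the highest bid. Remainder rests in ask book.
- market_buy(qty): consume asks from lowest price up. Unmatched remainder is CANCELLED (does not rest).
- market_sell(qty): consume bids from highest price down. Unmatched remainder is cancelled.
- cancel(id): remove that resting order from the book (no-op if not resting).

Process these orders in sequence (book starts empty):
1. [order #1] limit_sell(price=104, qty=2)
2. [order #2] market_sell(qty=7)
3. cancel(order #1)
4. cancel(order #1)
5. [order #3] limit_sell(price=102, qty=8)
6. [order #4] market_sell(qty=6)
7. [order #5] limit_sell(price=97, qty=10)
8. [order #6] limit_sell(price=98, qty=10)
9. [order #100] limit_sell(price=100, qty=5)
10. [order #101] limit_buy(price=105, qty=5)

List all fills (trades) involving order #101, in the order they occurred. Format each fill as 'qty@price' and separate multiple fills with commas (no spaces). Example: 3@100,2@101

Answer: 5@97

Derivation:
After op 1 [order #1] limit_sell(price=104, qty=2): fills=none; bids=[-] asks=[#1:2@104]
After op 2 [order #2] market_sell(qty=7): fills=none; bids=[-] asks=[#1:2@104]
After op 3 cancel(order #1): fills=none; bids=[-] asks=[-]
After op 4 cancel(order #1): fills=none; bids=[-] asks=[-]
After op 5 [order #3] limit_sell(price=102, qty=8): fills=none; bids=[-] asks=[#3:8@102]
After op 6 [order #4] market_sell(qty=6): fills=none; bids=[-] asks=[#3:8@102]
After op 7 [order #5] limit_sell(price=97, qty=10): fills=none; bids=[-] asks=[#5:10@97 #3:8@102]
After op 8 [order #6] limit_sell(price=98, qty=10): fills=none; bids=[-] asks=[#5:10@97 #6:10@98 #3:8@102]
After op 9 [order #100] limit_sell(price=100, qty=5): fills=none; bids=[-] asks=[#5:10@97 #6:10@98 #100:5@100 #3:8@102]
After op 10 [order #101] limit_buy(price=105, qty=5): fills=#101x#5:5@97; bids=[-] asks=[#5:5@97 #6:10@98 #100:5@100 #3:8@102]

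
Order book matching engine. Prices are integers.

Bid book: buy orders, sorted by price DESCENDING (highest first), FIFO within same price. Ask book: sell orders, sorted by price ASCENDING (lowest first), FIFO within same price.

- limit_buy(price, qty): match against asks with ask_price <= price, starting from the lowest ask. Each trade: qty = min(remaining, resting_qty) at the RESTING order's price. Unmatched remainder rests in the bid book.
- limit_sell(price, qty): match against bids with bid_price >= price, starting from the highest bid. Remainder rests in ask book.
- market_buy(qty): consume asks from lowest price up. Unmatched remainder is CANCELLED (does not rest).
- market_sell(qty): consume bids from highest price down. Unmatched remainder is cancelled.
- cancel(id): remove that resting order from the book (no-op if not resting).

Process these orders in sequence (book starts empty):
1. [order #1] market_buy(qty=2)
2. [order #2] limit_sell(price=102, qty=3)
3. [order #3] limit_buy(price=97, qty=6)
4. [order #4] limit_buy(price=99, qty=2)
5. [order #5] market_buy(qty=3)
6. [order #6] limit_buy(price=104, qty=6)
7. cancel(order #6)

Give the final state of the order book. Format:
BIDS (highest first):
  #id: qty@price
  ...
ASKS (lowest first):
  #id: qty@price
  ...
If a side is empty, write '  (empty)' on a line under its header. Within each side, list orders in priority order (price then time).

Answer: BIDS (highest first):
  #4: 2@99
  #3: 6@97
ASKS (lowest first):
  (empty)

Derivation:
After op 1 [order #1] market_buy(qty=2): fills=none; bids=[-] asks=[-]
After op 2 [order #2] limit_sell(price=102, qty=3): fills=none; bids=[-] asks=[#2:3@102]
After op 3 [order #3] limit_buy(price=97, qty=6): fills=none; bids=[#3:6@97] asks=[#2:3@102]
After op 4 [order #4] limit_buy(price=99, qty=2): fills=none; bids=[#4:2@99 #3:6@97] asks=[#2:3@102]
After op 5 [order #5] market_buy(qty=3): fills=#5x#2:3@102; bids=[#4:2@99 #3:6@97] asks=[-]
After op 6 [order #6] limit_buy(price=104, qty=6): fills=none; bids=[#6:6@104 #4:2@99 #3:6@97] asks=[-]
After op 7 cancel(order #6): fills=none; bids=[#4:2@99 #3:6@97] asks=[-]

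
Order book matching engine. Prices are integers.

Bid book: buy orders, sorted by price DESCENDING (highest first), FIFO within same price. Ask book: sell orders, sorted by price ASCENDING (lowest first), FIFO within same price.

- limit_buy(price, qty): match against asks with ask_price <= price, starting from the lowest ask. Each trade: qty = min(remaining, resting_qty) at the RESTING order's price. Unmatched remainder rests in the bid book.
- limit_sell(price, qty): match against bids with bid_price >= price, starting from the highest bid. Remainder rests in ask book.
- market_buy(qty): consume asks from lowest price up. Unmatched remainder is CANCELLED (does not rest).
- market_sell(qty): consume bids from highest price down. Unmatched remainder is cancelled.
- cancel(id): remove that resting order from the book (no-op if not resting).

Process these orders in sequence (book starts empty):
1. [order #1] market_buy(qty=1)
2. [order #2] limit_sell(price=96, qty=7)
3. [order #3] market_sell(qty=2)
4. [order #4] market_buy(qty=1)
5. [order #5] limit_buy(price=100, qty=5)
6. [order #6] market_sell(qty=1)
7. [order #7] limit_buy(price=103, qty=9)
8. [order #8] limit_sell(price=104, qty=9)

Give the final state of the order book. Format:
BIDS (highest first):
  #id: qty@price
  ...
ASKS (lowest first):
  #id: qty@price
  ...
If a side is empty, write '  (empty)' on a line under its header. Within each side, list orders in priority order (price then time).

After op 1 [order #1] market_buy(qty=1): fills=none; bids=[-] asks=[-]
After op 2 [order #2] limit_sell(price=96, qty=7): fills=none; bids=[-] asks=[#2:7@96]
After op 3 [order #3] market_sell(qty=2): fills=none; bids=[-] asks=[#2:7@96]
After op 4 [order #4] market_buy(qty=1): fills=#4x#2:1@96; bids=[-] asks=[#2:6@96]
After op 5 [order #5] limit_buy(price=100, qty=5): fills=#5x#2:5@96; bids=[-] asks=[#2:1@96]
After op 6 [order #6] market_sell(qty=1): fills=none; bids=[-] asks=[#2:1@96]
After op 7 [order #7] limit_buy(price=103, qty=9): fills=#7x#2:1@96; bids=[#7:8@103] asks=[-]
After op 8 [order #8] limit_sell(price=104, qty=9): fills=none; bids=[#7:8@103] asks=[#8:9@104]

Answer: BIDS (highest first):
  #7: 8@103
ASKS (lowest first):
  #8: 9@104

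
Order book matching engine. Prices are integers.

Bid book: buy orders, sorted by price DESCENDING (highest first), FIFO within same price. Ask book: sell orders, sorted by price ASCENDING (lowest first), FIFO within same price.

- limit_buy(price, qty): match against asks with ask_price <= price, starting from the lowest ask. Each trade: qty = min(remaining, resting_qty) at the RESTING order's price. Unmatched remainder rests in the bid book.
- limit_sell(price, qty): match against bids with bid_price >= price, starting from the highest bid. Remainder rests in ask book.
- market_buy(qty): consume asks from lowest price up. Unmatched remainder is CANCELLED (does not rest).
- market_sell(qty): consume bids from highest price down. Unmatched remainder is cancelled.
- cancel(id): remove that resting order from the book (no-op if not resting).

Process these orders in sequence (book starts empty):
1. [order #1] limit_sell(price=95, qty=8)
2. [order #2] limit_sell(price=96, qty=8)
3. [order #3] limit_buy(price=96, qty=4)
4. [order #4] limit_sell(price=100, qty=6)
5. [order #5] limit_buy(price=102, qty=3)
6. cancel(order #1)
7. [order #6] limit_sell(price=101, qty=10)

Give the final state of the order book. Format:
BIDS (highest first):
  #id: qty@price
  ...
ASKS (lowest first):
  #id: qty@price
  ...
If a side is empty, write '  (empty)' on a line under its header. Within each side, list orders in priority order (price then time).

Answer: BIDS (highest first):
  (empty)
ASKS (lowest first):
  #2: 8@96
  #4: 6@100
  #6: 10@101

Derivation:
After op 1 [order #1] limit_sell(price=95, qty=8): fills=none; bids=[-] asks=[#1:8@95]
After op 2 [order #2] limit_sell(price=96, qty=8): fills=none; bids=[-] asks=[#1:8@95 #2:8@96]
After op 3 [order #3] limit_buy(price=96, qty=4): fills=#3x#1:4@95; bids=[-] asks=[#1:4@95 #2:8@96]
After op 4 [order #4] limit_sell(price=100, qty=6): fills=none; bids=[-] asks=[#1:4@95 #2:8@96 #4:6@100]
After op 5 [order #5] limit_buy(price=102, qty=3): fills=#5x#1:3@95; bids=[-] asks=[#1:1@95 #2:8@96 #4:6@100]
After op 6 cancel(order #1): fills=none; bids=[-] asks=[#2:8@96 #4:6@100]
After op 7 [order #6] limit_sell(price=101, qty=10): fills=none; bids=[-] asks=[#2:8@96 #4:6@100 #6:10@101]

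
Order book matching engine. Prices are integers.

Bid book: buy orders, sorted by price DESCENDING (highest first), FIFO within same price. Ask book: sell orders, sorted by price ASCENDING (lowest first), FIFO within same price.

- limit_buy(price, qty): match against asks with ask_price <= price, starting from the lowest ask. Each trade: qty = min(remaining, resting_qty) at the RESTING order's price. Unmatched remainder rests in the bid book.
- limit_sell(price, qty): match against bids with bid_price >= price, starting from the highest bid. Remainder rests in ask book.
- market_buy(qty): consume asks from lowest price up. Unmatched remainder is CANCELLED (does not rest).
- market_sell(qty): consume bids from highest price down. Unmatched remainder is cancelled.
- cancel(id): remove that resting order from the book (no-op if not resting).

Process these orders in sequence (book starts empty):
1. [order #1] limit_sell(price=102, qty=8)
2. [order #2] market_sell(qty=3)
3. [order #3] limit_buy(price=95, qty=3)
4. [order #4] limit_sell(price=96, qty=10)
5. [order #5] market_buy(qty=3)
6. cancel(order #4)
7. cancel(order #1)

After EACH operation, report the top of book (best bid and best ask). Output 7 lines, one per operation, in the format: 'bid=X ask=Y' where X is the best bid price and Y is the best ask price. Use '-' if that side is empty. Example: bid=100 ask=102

Answer: bid=- ask=102
bid=- ask=102
bid=95 ask=102
bid=95 ask=96
bid=95 ask=96
bid=95 ask=102
bid=95 ask=-

Derivation:
After op 1 [order #1] limit_sell(price=102, qty=8): fills=none; bids=[-] asks=[#1:8@102]
After op 2 [order #2] market_sell(qty=3): fills=none; bids=[-] asks=[#1:8@102]
After op 3 [order #3] limit_buy(price=95, qty=3): fills=none; bids=[#3:3@95] asks=[#1:8@102]
After op 4 [order #4] limit_sell(price=96, qty=10): fills=none; bids=[#3:3@95] asks=[#4:10@96 #1:8@102]
After op 5 [order #5] market_buy(qty=3): fills=#5x#4:3@96; bids=[#3:3@95] asks=[#4:7@96 #1:8@102]
After op 6 cancel(order #4): fills=none; bids=[#3:3@95] asks=[#1:8@102]
After op 7 cancel(order #1): fills=none; bids=[#3:3@95] asks=[-]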